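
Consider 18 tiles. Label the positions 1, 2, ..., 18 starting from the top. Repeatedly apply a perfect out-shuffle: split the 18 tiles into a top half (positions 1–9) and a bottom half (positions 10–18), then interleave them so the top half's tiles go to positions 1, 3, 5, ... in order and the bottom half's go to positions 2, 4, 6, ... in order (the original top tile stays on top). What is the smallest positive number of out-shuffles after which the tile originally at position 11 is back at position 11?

8

Follow position 11 under repeated out-shuffles:
11 → 4 → 7 → 13 → 8 → 15 → 12 → 6 → 11
It first returns after 8 out-shuffles.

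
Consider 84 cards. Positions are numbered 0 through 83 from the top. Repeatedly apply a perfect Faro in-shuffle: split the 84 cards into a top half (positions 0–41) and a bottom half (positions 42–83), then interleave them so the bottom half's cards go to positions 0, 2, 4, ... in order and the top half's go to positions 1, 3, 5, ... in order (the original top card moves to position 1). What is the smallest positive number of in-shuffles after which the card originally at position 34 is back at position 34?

8

Follow position 34 under repeated in-shuffles:
34 → 69 → 54 → 24 → 49 → 14 → 29 → 59 → 34
It first returns after 8 in-shuffles.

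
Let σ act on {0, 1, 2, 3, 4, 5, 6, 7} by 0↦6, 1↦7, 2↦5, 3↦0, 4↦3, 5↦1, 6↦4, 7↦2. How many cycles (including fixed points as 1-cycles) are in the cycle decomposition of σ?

2

Cycle decomposition: (0 6 4 3) (1 7 2 5).
2 cycles.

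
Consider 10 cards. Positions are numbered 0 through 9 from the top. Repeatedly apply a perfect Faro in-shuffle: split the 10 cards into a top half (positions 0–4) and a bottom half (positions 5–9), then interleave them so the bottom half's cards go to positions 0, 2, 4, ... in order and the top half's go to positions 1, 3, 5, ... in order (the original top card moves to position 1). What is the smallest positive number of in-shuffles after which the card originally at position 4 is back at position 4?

10

Follow position 4 under repeated in-shuffles:
4 → 9 → 8 → 6 → 2 → 5 → 0 → 1 → 3 → 7 → 4
It first returns after 10 in-shuffles.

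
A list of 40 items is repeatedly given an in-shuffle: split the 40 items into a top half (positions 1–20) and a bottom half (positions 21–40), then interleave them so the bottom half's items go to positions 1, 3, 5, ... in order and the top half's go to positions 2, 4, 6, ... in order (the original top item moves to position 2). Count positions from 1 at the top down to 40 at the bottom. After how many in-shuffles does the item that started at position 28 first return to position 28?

20

Follow position 28 under repeated in-shuffles:
28 → 15 → 30 → 19 → 38 → 35 → 29 → 17 → 34 → 27 → 13 → 26 → 11 → 22 → 3 → 6 → 12 → 24 → 7 → 14 → 28
It first returns after 20 in-shuffles.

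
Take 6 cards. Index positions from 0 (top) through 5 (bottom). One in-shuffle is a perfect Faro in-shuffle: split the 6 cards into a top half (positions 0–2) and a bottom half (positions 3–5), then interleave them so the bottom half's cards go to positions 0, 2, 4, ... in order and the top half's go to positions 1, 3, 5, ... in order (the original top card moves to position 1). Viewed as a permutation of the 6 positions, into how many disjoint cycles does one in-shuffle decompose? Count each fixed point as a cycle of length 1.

2

Trace each unvisited position around until it returns:
(0 1 3) (2 5 4)
2 cycles in total.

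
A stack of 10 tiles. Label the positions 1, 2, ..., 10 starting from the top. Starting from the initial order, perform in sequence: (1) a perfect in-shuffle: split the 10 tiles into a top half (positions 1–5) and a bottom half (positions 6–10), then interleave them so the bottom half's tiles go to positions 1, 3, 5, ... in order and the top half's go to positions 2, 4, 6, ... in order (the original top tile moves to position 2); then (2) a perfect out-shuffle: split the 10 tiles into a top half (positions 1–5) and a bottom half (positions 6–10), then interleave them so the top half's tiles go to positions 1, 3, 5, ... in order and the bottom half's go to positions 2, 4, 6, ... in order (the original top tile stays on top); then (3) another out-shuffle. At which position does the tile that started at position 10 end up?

Track the tile from position 10 forward through each operation:
  after op 1 (in-shuffle): 10 → 9
  after op 2 (out-shuffle): 9 → 8
  after op 3 (out-shuffle): 8 → 6

6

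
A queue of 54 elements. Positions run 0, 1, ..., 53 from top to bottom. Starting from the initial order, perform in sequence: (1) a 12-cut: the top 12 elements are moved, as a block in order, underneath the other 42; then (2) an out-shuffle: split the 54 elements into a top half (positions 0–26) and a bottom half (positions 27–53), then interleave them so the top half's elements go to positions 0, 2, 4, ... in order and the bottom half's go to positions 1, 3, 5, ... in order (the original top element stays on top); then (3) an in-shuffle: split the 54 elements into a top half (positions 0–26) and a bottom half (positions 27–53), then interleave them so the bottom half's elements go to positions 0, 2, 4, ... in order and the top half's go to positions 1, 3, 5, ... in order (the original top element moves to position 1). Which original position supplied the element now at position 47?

50

Undo the operations in reverse order, starting from position 47:
  undo op 3 (in-shuffle, from top half): 47 ← 23
  undo op 2 (out-shuffle, from bottom half): 23 ← 38
  undo op 1 (cut 12): 38 ← 50
So the element at position 47 came from original position 50.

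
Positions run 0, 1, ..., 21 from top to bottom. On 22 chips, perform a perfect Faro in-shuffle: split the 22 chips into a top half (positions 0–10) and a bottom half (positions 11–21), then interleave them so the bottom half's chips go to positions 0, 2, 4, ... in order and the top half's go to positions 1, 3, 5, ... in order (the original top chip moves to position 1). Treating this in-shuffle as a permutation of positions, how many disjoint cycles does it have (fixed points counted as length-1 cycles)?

2

Trace each unvisited position around until it returns:
(0 1 3 7 15 8 ... len 11) (4 9 19 16 10 21 ... len 11)
2 cycles in total.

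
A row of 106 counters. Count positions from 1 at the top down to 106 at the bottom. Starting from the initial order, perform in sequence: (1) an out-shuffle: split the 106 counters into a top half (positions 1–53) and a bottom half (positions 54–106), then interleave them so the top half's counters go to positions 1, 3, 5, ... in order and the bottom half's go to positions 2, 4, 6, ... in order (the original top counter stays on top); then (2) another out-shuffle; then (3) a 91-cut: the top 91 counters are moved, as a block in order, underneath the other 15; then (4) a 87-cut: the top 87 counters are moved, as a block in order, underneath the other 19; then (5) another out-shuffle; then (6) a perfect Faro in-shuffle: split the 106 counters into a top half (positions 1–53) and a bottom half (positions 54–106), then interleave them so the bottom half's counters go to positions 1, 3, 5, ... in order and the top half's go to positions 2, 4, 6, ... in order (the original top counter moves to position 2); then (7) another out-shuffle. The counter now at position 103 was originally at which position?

35

Undo the operations in reverse order, starting from position 103:
  undo op 7 (out-shuffle, from top half): 103 ← 52
  undo op 6 (in-shuffle, from top half): 52 ← 26
  undo op 5 (out-shuffle, from bottom half): 26 ← 66
  undo op 4 (cut 87): 66 ← 47
  undo op 3 (cut 91): 47 ← 32
  undo op 2 (out-shuffle, from bottom half): 32 ← 69
  undo op 1 (out-shuffle, from top half): 69 ← 35
So the counter at position 103 came from original position 35.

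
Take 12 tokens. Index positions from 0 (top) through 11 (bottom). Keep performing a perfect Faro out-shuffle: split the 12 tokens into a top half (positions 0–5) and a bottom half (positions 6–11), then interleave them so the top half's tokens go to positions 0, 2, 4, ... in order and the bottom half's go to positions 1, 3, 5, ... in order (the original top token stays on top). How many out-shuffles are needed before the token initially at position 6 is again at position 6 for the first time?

Follow position 6 under repeated out-shuffles:
6 → 1 → 2 → 4 → 8 → 5 → 10 → 9 → 7 → 3 → 6
It first returns after 10 out-shuffles.

10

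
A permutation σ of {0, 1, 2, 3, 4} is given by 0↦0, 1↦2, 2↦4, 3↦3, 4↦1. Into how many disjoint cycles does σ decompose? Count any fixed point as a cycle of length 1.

Cycle decomposition: (0) (1 2 4) (3).
3 cycles.

3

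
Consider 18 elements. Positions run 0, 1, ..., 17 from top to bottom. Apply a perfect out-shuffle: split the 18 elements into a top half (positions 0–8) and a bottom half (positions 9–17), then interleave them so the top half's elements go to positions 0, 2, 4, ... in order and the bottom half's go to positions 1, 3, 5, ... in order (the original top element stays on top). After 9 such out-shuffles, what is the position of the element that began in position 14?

Track the element's position through each out-shuffle:
14 → 11 → 5 → 10 → 3 → 6 → 12 → 7 → 14 → 11

11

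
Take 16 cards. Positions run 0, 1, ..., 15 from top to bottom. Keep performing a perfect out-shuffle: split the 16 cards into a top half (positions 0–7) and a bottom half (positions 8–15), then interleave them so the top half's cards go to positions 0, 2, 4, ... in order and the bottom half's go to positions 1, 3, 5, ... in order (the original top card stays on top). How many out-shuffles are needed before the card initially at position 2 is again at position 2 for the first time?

Follow position 2 under repeated out-shuffles:
2 → 4 → 8 → 1 → 2
It first returns after 4 out-shuffles.

4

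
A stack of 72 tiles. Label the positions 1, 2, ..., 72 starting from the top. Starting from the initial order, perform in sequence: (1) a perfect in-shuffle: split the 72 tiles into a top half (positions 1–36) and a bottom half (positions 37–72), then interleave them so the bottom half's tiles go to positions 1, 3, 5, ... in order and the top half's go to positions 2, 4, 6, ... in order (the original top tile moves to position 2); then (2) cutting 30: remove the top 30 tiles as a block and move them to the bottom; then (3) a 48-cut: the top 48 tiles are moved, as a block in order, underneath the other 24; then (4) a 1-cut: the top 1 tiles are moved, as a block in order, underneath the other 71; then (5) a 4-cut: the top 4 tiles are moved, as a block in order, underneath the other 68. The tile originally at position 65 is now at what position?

Track the tile from position 65 forward through each operation:
  after op 1 (in-shuffle): 65 → 57
  after op 2 (cut 30): 57 → 27
  after op 3 (cut 48): 27 → 51
  after op 4 (cut 1): 51 → 50
  after op 5 (cut 4): 50 → 46

46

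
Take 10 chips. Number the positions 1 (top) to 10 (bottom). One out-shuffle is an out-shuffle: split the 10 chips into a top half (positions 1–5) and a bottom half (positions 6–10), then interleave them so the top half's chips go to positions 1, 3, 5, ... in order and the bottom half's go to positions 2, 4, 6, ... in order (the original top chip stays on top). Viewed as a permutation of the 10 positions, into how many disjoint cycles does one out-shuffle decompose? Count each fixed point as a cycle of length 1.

Trace each unvisited position around until it returns:
(1) (2 3 5 9 8 6) (4 7) (10)
4 cycles in total.

4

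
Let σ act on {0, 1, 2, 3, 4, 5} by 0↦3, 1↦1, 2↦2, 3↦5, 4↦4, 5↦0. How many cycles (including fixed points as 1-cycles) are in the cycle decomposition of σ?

Cycle decomposition: (0 3 5) (1) (2) (4).
4 cycles.

4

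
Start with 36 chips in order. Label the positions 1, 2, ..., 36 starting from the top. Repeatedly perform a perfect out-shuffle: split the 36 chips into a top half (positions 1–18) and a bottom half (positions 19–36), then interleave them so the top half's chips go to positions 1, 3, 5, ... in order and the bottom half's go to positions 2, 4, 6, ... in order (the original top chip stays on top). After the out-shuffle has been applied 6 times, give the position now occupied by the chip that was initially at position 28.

14

Track the chip's position through each out-shuffle:
28 → 20 → 4 → 7 → 13 → 25 → 14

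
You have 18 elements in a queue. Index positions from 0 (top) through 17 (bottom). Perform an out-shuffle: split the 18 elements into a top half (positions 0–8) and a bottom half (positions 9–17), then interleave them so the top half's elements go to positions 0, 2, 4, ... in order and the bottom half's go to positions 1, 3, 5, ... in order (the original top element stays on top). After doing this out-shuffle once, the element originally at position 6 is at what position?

12

Track the element's position through each out-shuffle:
6 → 12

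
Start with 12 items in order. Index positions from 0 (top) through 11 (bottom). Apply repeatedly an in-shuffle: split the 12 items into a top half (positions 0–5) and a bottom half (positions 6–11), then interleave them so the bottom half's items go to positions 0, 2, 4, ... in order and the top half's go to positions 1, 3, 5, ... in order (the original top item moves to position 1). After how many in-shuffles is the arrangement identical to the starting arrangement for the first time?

12

The in-shuffle permutes the 12 positions with cycle lengths [12].
Every item is home exactly when every cycle has completed a whole number of laps, i.e. after lcm(12) = 12 in-shuffles.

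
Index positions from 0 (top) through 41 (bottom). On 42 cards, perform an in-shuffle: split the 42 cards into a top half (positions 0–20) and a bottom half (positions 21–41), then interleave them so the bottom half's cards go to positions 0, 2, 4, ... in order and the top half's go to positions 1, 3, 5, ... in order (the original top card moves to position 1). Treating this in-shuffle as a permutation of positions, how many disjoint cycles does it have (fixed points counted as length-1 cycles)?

Trace each unvisited position around until it returns:
(0 1 3 7 15 31 ... len 14) (2 5 11 23 4 9 ... len 14) (6 13 27 12 25 8 ... len 14)
3 cycles in total.

3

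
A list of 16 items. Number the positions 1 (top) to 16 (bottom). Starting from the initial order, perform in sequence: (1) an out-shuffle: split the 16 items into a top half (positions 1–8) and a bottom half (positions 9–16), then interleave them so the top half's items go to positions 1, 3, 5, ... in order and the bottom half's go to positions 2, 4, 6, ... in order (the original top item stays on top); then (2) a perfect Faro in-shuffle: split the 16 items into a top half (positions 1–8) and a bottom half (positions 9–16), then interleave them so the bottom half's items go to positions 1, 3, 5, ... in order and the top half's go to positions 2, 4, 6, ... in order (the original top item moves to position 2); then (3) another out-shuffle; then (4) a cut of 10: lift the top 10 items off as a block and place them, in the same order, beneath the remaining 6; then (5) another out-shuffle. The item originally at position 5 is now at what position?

13

Track the item from position 5 forward through each operation:
  after op 1 (out-shuffle): 5 → 9
  after op 2 (in-shuffle): 9 → 1
  after op 3 (out-shuffle): 1 → 1
  after op 4 (cut 10): 1 → 7
  after op 5 (out-shuffle): 7 → 13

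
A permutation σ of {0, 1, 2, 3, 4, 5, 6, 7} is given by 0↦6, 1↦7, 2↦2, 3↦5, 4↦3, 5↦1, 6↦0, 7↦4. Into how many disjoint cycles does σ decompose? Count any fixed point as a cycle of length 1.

Cycle decomposition: (0 6) (1 7 4 3 5) (2).
3 cycles.

3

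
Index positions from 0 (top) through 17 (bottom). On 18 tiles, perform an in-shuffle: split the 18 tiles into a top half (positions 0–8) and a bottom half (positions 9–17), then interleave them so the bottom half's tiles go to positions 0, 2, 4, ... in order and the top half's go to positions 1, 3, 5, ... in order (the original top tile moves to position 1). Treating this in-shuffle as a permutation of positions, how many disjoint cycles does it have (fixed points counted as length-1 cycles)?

1

Trace each unvisited position around until it returns:
(0 1 3 7 15 12 ... len 18)
1 cycle in total.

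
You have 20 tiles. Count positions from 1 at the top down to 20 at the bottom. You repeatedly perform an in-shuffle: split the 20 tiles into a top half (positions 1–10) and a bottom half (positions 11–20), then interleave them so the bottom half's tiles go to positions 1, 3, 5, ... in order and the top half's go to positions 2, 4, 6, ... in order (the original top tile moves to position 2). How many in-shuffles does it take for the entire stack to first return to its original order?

The in-shuffle permutes the 20 positions with cycle lengths [2, 3, 3, 6, 6].
Every tile is home exactly when every cycle has completed a whole number of laps, i.e. after lcm(2, 3, 6) = 6 in-shuffles.

6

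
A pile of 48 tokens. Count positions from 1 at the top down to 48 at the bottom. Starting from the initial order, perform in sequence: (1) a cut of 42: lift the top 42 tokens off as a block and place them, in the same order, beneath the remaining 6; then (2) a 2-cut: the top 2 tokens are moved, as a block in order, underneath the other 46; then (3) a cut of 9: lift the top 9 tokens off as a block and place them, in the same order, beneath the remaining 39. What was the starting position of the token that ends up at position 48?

Undo the operations in reverse order, starting from position 48:
  undo op 3 (cut 9): 48 ← 9
  undo op 2 (cut 2): 9 ← 11
  undo op 1 (cut 42): 11 ← 5
So the token at position 48 came from original position 5.

5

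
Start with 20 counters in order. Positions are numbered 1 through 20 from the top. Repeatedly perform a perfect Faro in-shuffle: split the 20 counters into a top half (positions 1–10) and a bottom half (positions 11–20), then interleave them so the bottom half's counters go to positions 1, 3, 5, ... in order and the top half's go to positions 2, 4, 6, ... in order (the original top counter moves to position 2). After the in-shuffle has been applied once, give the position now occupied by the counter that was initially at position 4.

8

Track the counter's position through each in-shuffle:
4 → 8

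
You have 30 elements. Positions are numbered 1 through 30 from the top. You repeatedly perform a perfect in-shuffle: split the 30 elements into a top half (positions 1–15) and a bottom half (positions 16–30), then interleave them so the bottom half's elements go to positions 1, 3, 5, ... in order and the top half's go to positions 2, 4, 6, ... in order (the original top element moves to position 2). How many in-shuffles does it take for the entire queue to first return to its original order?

5

The in-shuffle permutes the 30 positions with cycle lengths [5, 5, 5, 5, 5, 5].
Every element is home exactly when every cycle has completed a whole number of laps, i.e. after lcm(5) = 5 in-shuffles.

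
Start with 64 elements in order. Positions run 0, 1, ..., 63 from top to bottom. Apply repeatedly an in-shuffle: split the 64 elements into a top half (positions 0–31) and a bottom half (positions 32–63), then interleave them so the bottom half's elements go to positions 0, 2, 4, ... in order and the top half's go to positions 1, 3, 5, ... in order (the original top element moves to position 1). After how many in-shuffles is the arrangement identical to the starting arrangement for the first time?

12

The in-shuffle permutes the 64 positions with cycle lengths [4, 12, 12, 12, 12, 12].
Every element is home exactly when every cycle has completed a whole number of laps, i.e. after lcm(4, 12) = 12 in-shuffles.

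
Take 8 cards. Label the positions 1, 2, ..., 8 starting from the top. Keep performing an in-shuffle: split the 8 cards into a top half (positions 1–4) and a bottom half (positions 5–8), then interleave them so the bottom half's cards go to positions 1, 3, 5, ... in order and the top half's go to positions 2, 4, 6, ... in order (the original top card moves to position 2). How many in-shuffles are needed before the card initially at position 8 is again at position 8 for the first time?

Follow position 8 under repeated in-shuffles:
8 → 7 → 5 → 1 → 2 → 4 → 8
It first returns after 6 in-shuffles.

6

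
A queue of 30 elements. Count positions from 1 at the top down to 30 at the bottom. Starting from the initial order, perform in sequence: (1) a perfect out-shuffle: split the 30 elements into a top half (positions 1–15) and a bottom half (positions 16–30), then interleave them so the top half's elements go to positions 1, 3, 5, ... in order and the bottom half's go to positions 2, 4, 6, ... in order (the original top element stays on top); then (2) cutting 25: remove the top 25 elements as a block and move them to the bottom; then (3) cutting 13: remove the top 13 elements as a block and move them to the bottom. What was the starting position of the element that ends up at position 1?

Undo the operations in reverse order, starting from position 1:
  undo op 3 (cut 13): 1 ← 14
  undo op 2 (cut 25): 14 ← 9
  undo op 1 (out-shuffle, from top half): 9 ← 5
So the element at position 1 came from original position 5.

5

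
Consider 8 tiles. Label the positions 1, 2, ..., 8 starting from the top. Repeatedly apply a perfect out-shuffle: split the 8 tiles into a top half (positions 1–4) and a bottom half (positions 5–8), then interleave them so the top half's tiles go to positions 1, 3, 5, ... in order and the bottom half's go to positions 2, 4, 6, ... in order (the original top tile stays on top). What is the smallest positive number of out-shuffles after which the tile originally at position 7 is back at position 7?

Follow position 7 under repeated out-shuffles:
7 → 6 → 4 → 7
It first returns after 3 out-shuffles.

3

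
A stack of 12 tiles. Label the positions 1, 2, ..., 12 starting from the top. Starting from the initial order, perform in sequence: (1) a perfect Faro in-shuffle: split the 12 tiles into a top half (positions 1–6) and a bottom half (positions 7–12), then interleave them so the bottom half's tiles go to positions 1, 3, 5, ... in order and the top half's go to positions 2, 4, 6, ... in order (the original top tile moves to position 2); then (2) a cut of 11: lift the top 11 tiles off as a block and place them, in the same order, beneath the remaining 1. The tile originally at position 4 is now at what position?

Track the tile from position 4 forward through each operation:
  after op 1 (in-shuffle): 4 → 8
  after op 2 (cut 11): 8 → 9

9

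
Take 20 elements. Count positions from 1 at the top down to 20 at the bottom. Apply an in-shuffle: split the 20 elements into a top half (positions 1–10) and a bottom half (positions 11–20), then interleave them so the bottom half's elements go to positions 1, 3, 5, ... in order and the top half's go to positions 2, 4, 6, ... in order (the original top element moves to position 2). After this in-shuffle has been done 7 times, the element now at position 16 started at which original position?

Work backwards from position 16, undoing one in-shuffle at a time:
16 ← 8 ← 4 ← 2 ← 1 ← 11 ← 16 ← 8
So the element now at position 16 started at position 8.

8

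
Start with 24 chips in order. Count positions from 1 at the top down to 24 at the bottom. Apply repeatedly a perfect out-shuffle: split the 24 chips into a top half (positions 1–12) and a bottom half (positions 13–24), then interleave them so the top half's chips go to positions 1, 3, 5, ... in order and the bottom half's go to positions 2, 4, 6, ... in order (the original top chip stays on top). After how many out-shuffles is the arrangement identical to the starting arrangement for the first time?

11

The out-shuffle permutes the 24 positions with cycle lengths [1, 1, 11, 11].
Every chip is home exactly when every cycle has completed a whole number of laps, i.e. after lcm(1, 11) = 11 out-shuffles.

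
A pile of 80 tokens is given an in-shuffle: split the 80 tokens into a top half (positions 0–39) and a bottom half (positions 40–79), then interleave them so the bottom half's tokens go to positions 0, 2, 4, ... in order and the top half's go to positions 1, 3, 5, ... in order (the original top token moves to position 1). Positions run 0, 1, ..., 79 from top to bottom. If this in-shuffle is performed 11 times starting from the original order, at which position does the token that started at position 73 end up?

Track the token's position through each in-shuffle:
73 → 66 → 52 → 24 → 49 → 18 → 37 → 75 → 70 → 60 → 40 → 0

0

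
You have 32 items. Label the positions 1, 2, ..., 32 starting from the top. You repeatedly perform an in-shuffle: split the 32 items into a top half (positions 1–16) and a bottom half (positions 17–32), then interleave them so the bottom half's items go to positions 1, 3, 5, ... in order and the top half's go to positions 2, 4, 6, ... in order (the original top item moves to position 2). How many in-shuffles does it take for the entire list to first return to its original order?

The in-shuffle permutes the 32 positions with cycle lengths [2, 10, 10, 10].
Every item is home exactly when every cycle has completed a whole number of laps, i.e. after lcm(2, 10) = 10 in-shuffles.

10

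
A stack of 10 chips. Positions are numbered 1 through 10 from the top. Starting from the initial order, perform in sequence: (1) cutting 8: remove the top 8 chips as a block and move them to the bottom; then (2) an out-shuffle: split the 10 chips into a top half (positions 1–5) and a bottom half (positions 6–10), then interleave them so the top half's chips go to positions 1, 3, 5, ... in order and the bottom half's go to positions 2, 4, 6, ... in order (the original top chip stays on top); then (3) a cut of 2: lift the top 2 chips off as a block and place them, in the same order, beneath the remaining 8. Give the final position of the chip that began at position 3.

7

Track the chip from position 3 forward through each operation:
  after op 1 (cut 8): 3 → 5
  after op 2 (out-shuffle): 5 → 9
  after op 3 (cut 2): 9 → 7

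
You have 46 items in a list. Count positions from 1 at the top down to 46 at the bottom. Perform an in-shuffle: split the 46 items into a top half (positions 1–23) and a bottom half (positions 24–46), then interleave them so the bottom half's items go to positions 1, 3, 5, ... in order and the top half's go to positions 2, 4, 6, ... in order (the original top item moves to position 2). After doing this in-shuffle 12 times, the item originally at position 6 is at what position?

42

Track the item's position through each in-shuffle:
6 → 12 → 24 → 1 → 2 → 4 → 8 → 16 → 32 → 17 → 34 → 21 → 42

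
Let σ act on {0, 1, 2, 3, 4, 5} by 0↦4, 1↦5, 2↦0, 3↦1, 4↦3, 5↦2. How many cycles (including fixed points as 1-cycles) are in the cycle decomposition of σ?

1

Cycle decomposition: (0 4 3 1 5 2).
1 cycle.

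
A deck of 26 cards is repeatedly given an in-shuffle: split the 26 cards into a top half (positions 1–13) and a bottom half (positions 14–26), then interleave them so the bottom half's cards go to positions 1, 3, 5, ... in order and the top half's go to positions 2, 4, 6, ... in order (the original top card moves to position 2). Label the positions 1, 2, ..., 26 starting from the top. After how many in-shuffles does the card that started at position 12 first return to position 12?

6

Follow position 12 under repeated in-shuffles:
12 → 24 → 21 → 15 → 3 → 6 → 12
It first returns after 6 in-shuffles.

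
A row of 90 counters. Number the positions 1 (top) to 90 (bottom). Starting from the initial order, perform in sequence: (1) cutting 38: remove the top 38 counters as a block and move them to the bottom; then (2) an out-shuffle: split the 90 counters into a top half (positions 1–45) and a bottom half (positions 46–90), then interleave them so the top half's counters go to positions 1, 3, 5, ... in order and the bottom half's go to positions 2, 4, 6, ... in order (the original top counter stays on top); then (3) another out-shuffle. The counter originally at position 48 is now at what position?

Track the counter from position 48 forward through each operation:
  after op 1 (cut 38): 48 → 10
  after op 2 (out-shuffle): 10 → 19
  after op 3 (out-shuffle): 19 → 37

37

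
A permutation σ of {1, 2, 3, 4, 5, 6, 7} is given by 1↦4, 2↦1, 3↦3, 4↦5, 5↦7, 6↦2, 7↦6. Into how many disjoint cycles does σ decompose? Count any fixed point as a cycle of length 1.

Cycle decomposition: (1 4 5 7 6 2) (3).
2 cycles.

2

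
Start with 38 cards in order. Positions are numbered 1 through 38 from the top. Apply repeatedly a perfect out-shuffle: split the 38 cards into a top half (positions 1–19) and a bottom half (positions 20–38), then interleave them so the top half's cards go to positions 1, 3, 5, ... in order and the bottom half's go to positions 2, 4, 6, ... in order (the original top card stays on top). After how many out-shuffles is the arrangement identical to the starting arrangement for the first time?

36

The out-shuffle permutes the 38 positions with cycle lengths [1, 1, 36].
Every card is home exactly when every cycle has completed a whole number of laps, i.e. after lcm(1, 36) = 36 out-shuffles.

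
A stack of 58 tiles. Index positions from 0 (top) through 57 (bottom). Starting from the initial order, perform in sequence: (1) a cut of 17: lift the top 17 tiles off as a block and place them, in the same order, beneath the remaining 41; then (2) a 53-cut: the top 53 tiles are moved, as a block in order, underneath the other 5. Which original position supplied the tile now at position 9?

Undo the operations in reverse order, starting from position 9:
  undo op 2 (cut 53): 9 ← 4
  undo op 1 (cut 17): 4 ← 21
So the tile at position 9 came from original position 21.

21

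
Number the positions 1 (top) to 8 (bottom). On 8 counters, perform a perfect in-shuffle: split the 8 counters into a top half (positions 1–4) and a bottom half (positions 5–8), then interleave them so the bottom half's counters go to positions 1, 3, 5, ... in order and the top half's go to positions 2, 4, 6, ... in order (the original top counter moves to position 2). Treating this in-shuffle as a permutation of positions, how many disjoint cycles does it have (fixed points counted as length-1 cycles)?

2

Trace each unvisited position around until it returns:
(1 2 4 8 7 5) (3 6)
2 cycles in total.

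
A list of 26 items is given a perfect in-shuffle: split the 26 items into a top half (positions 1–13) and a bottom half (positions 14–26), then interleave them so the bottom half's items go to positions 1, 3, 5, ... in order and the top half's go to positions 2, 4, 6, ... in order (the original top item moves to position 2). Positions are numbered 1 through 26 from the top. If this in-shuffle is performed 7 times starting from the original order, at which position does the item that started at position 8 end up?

Track the item's position through each in-shuffle:
8 → 16 → 5 → 10 → 20 → 13 → 26 → 25

25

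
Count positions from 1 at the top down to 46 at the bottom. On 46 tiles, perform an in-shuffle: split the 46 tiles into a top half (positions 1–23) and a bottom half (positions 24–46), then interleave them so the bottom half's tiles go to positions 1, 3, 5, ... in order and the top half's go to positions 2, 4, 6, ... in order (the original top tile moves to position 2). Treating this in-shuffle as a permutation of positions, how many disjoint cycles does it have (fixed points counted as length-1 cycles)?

2

Trace each unvisited position around until it returns:
(1 2 4 8 16 32 ... len 23) (5 10 20 40 33 19 ... len 23)
2 cycles in total.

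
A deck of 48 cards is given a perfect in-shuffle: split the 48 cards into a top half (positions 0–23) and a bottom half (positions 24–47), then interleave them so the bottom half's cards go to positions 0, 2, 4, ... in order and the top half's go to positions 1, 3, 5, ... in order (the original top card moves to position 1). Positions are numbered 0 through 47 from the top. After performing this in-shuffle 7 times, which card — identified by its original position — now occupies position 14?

24

Work backwards from position 14, undoing one in-shuffle at a time:
14 ← 31 ← 15 ← 7 ← 3 ← 1 ← 0 ← 24
So the card now at position 14 started at position 24.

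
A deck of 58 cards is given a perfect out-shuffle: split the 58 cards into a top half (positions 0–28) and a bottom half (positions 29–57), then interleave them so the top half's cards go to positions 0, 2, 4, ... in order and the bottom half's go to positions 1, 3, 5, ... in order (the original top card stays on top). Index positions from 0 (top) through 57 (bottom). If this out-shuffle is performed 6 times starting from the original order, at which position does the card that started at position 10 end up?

13

Track the card's position through each out-shuffle:
10 → 20 → 40 → 23 → 46 → 35 → 13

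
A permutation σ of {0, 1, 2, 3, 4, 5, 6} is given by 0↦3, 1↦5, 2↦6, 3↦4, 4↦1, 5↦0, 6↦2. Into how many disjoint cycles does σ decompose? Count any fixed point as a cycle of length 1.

Cycle decomposition: (0 3 4 1 5) (2 6).
2 cycles.

2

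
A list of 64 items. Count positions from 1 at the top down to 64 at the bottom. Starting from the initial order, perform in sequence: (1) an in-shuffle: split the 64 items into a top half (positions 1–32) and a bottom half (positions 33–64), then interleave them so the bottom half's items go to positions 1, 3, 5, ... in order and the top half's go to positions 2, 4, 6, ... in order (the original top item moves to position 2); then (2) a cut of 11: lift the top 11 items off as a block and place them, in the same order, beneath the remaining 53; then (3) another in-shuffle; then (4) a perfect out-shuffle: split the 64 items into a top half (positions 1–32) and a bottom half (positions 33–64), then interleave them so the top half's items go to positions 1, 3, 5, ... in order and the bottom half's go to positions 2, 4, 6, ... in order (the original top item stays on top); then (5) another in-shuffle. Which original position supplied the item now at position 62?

Undo the operations in reverse order, starting from position 62:
  undo op 5 (in-shuffle, from top half): 62 ← 31
  undo op 4 (out-shuffle, from top half): 31 ← 16
  undo op 3 (in-shuffle, from top half): 16 ← 8
  undo op 2 (cut 11): 8 ← 19
  undo op 1 (in-shuffle, from bottom half): 19 ← 42
So the item at position 62 came from original position 42.

42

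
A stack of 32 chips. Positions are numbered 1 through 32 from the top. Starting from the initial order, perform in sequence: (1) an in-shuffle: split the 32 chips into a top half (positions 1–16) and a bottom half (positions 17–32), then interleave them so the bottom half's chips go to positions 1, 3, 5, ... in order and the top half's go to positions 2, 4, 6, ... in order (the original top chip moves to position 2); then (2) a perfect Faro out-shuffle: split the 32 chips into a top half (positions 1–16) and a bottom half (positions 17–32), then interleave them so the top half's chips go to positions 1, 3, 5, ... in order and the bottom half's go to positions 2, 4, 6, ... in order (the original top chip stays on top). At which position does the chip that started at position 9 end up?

Track the chip from position 9 forward through each operation:
  after op 1 (in-shuffle): 9 → 18
  after op 2 (out-shuffle): 18 → 4

4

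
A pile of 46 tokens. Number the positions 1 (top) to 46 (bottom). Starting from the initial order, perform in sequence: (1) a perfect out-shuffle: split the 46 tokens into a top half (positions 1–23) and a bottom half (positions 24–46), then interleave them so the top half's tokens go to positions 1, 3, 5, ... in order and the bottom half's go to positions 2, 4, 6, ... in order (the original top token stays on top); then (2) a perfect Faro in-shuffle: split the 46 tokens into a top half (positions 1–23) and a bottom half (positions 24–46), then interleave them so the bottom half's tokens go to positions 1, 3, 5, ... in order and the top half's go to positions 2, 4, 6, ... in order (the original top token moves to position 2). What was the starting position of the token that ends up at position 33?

43

Undo the operations in reverse order, starting from position 33:
  undo op 2 (in-shuffle, from bottom half): 33 ← 40
  undo op 1 (out-shuffle, from bottom half): 40 ← 43
So the token at position 33 came from original position 43.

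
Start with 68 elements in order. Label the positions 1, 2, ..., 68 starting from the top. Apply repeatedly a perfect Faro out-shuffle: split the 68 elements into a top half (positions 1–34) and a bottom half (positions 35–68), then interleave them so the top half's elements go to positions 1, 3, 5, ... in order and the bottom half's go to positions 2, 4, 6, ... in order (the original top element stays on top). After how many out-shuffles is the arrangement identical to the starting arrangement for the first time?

The out-shuffle permutes the 68 positions with cycle lengths [1, 1, 66].
Every element is home exactly when every cycle has completed a whole number of laps, i.e. after lcm(1, 66) = 66 out-shuffles.

66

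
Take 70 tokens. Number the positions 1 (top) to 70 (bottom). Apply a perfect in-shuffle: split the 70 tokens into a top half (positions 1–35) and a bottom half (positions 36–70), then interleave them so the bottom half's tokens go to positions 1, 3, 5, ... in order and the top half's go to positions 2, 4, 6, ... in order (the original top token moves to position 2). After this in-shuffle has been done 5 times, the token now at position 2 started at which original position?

Work backwards from position 2, undoing one in-shuffle at a time:
2 ← 1 ← 36 ← 18 ← 9 ← 40
So the token now at position 2 started at position 40.

40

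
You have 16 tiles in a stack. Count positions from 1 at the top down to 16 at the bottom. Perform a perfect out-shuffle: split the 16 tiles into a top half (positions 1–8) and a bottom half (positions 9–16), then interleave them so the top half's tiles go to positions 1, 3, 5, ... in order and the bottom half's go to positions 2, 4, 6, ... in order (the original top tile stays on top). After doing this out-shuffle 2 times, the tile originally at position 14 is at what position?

8

Track the tile's position through each out-shuffle:
14 → 12 → 8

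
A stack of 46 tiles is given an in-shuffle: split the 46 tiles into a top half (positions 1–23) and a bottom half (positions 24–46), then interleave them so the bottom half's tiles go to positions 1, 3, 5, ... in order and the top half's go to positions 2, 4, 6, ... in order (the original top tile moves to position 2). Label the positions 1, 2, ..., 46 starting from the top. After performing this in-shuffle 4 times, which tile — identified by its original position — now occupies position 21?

Work backwards from position 21, undoing one in-shuffle at a time:
21 ← 34 ← 17 ← 32 ← 16
So the tile now at position 21 started at position 16.

16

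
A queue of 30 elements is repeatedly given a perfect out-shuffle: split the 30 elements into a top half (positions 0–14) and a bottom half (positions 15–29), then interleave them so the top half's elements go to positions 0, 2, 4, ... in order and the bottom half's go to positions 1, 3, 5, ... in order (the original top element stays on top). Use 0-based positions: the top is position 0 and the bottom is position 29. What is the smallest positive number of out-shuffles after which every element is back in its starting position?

The out-shuffle permutes the 30 positions with cycle lengths [1, 1, 28].
Every element is home exactly when every cycle has completed a whole number of laps, i.e. after lcm(1, 28) = 28 out-shuffles.

28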